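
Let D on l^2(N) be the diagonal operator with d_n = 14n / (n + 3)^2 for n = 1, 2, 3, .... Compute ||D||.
||D|| = 7/6 (attained at n = 3)

For D diagonal, ||D|| = sup_n |d_n|. Treat f(x) = 14x / (x + 3)^2 for real x > 0. By the quotient rule, f'(x) = 14(3 - x)/(x + 3)^3, which is positive for x < 3 and negative for x > 3. So f has a unique maximum at x = 3, and since 3 is a positive integer, the supremum over n ≥ 1 is attained at n = 3: d_3 = 14·3/(3 + 3)^2 = 14·3/36 = 7/6. Hence ||D|| = 7/6.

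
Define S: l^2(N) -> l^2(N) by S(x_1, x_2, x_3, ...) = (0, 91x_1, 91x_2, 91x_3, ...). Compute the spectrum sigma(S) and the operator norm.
sigma(S) = closed disk {z in C : |z| ≤ 91}; ||S|| = 91

Note S = 91·U where U is the unit right shift (U x)_k = x_{k-1} (with x_0 := 0); so ||S|| = 91||U|| and sigma(S) = 91·sigma(U). ||S x||^2 = sum_{k≥1} |91x_k|^2 = 8281||x||^2, so ||S|| = 91 and sigma(S) ⊂ {|z| ≤ 91}. For any |lambda| < 91, the equation (S - lambda I) x = 0 forces x_1 = 0, then 91x_k = lambda x_{k+1} ⇒ x = 0, so S has no eigenvalues. But (S - lambda I) is not surjective for |lambda| < 91: solving (S - lambda I) x = e_1 would require x_n proportional to (lambda/91)^(-n), which is not in l^2. So every |lambda| < 91 lies in the residual spectrum. The boundary |lambda| = 91 is in the approximate point spectrum (the spectrum is closed). Hence sigma(S) is the closed disk of radius 91.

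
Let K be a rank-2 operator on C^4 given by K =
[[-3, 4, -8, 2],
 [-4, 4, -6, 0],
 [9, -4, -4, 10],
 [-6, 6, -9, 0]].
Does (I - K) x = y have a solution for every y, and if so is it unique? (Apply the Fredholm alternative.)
(I - K) is invertible (det(I - K) = 154 ≠ 0), so for every y in C^4 the equation (I - K) x = y has a unique solution.

K has rank 2 and factors as K = U V^T = u1 v1^T + u2 v2^T with u1 = (2, 2, -2, 3), v1 = (-3, 2, -1, -2), u2 = (3, 2, 3, 3), v2 = (1, 0, -2, 2) (multiplying out reproduces the displayed K). The nonzero eigenvalues of U V^T coincide with those of the 2 x 2 matrix G = V^T U = [[v1·u1, v1·u2], [v2·u1, v2·u2]] = [[-6, -14], [12, 3]], and by the Sylvester determinant identity det(I_4 - U V^T) = det(I_2 - V^T U) = det([[7, 14], [-12, -2]]) = (7)(-2) - (14)(-12) = 154. (Direct check: I - K =
[[4, -4, 8, -2],
 [4, -3, 6, 0],
 [-9, 4, 5, -10],
 [6, -6, 9, 1]]
has determinant 154.) The finite-dimensional Fredholm alternative says: either (I - K) is invertible, or ker(I - K) ≠ {0} and then range(I - K) = ker((I - K)^*)^⊥, with dim ker(I - K) = dim ker((I - K)^*). Since det(I - K) ≠ 0, 1 is not an eigenvalue of K and ker(I - K) = {0}, so we are in the first case: for every y there is a unique x = (I - K)^(-1) y. (Explicitly, by the Woodbury identity, (I - U V^T)^(-1) = I + U (I_2 - G)^(-1) V^T.)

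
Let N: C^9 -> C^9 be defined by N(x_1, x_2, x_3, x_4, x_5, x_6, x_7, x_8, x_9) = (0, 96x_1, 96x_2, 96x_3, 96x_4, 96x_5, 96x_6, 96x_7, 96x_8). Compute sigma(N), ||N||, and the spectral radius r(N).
sigma(N) = {0}; ||N|| = 96; r(N) = 0. (N is nilpotent with N^9 = 0.)

On C^9, N is a strictly lower-triangular matrix with 96 on the subdiagonal and zeros elsewhere, so its characteristic polynomial is lambda^9 and every eigenvalue is 0: sigma(N) = {0}. For the operator norm, N e_i = 96e_{i+1} for i = 1, ..., 8 and N e_9 = 0, so the singular values of N are 96 (with multiplicity 8) and 0; hence ||N|| = 96. The spectral radius r(N) = max|lambda| = 0. Note ||N|| > r(N) — characteristic of non-normal nilpotent operators. Indeed N^9 = 0.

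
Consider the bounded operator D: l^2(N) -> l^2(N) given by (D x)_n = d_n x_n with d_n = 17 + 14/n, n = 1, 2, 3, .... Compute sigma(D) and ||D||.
sigma(D) = {17 + 14/n : n ≥ 1} ∪ {17}; ||D|| = 31

A bounded diagonal operator on l^2 with diagonal entries d_n has spectrum equal to the closure of {d_n : n ≥ 1}: every d_n is an eigenvalue (with eigenvector e_n), so {d_n} ⊂ sigma(D); the spectrum is closed, so its closure is too; and for lambda not in the closure, (D - lambda I) has bounded inverse (the diagonal entries 1/(d_n - lambda) are bounded). For our sequence d_n = 17 + 14/n, n = 1, 2, 3, ...:
  - {d_n} = {17 + 14/n : n ≥ 1}; the only limit point is 17
  - closure = {17 + 14/n : n ≥ 1} ∪ {17}
For the norm: a diagonal operator has ||D|| = sup_n |d_n|. Here d_n = 17 + 14/n is positive and decreasing, so sup_n |d_n| = d_1 = 17 + 14 = 31. So ||D|| = 31.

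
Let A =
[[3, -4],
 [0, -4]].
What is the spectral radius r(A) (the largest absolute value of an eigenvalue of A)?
r(A) = 4

The eigenvalues of A are the roots of its characteristic polynomial. With M = A (coefficients from the trace and determinant):
  p(λ) = det(λ I - M) = λ^2 + λ - 12.
For λ^2 + λ - 12 the discriminant is 49. It is a perfect square (7^2), so the roots are rational: λ = (-1 ± 7)/2 = 3, -4.
Thus the eigenvalues (to 4 decimals) are 3 (modulus 3); -4 (modulus 4). The spectral radius is the largest modulus: r(A) = 4. (Cross-check: r(A) ≤ ||A||_2 ≈ 6.0927; equality holds whenever A is normal, though it can also hold for some non-normal A.)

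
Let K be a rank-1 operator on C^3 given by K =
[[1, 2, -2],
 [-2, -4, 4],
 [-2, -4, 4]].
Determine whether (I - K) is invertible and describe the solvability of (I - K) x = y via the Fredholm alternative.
(I - K) is singular (det(I - K) = 0, i.e. 1 ∈ sigma(K)). (I - K) x = y is solvable iff y ⊥ ker((I - K)^*) = span{(1, 2, -2)}, i.e. iff y_1 + 2y_2 - 2y_3 = 0. When solvable, the solutions are x = y + c·(1, -2, -2), c arbitrary (ker(I - K) = span{(1, -2, -2)}, dimension 1).

K has rank 1, so it is an outer product K = u v^T: every row of K is a multiple of one row vector. Reading off the entries, u = (1, -2, -2) and v = (1, 2, -2) (row i of K equals u_i·v^T). A rank-one matrix u v^T satisfies K u = u (v·u) and kills the (2)-dimensional subspace v^⊥, so its characteristic polynomial is lambda^2 (lambda - v·u) with v·u = tr K = 1. Hence the eigenvalues of I - K are 1 (multiplicity 2) and 1 - (1) = 0, so det(I - K) = 0. (Direct check: I - K =
[[0, -2, 2],
 [2, 5, -4],
 [2, 4, -3]]
has determinant 0.) So 1 is an eigenvalue of K and (I - K) is not invertible. The finite-dimensional Fredholm alternative says: either (I - K) is invertible, or ker(I - K) ≠ {0} and then range(I - K) = ker((I - K)^*)^⊥, with dim ker(I - K) = dim ker((I - K)^*). We are in the second case, so we need both kernels. Kernel of I - K: (I - K) u = u - u (v·u) = u - u = 0, so ker(I - K) = span{u} = span{(1, -2, -2)} (it is exactly 1-dimensional because rank(I - K) = 2). Kernel of the adjoint: K is real, so (I - K)^* = I - K^T = I - v u^T, and (I - v u^T) v = v - v (u·v) = 0; hence ker((I - K)^*) = span{v} = span{(1, 2, -2)}. Therefore (I - K) x = y is solvable iff <y, v> = 0, i.e. iff y_1 + 2y_2 - 2y_3 = 0. When this holds, K y = u (v·y) = 0, so (I - K) y = y and x = y is a particular solution; the full solution set is the line x = y + c·u = y + c·(1, -2, -2), c ∈ C.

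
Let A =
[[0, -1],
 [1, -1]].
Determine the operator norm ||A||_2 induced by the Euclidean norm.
||A||_2 = sqrt((3 + sqrt(5))/2) ≈ 1.618 (= sqrt(largest eigenvalue of A^T A))

||A||_2 = sigma_max(A) = sqrt(lambda_max(A^T A)). Form the symmetric matrix M = A^T A =
[[1, -1],
 [-1, 2]].
Its characteristic polynomial (trace, determinant of M give the coefficients) is
  p(λ) = det(λ I - M) = λ^2 - 3λ + 1.
For λ^2 - 3λ + 1 the discriminant is 5. It is nonnegative but not a perfect square, so the roots are real and irrational: λ = (3 ± sqrt(5))/2 ≈ 2.618, 0.382.
So the eigenvalues of A^T A are ≈ 0.382, 2.618 (all ≥ 0, as they must be for A^T A). The largest is λ_max = (3 + sqrt(5))/2 ≈ 2.618, hence ||A||_2 = sqrt(λ_max) = sqrt((3 + sqrt(5))/2) ≈ 1.618.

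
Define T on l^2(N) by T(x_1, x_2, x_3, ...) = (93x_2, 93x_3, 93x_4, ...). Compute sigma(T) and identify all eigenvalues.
sigma(T) = closed disk {z in C : |z| ≤ 93}; sigma_p(T) = open disk {z in C : |z| < 93}

Note T = 93·V where V is the unit left shift (V x)_k = x_{k+1}; so sigma(T) = 93·sigma(V) and ||T|| = 93||V||. ||T x||^2 = 8649sum_{k≥2} |x_k|^2 ≤ 8649||x||^2, with equality on {x : x_1 = 0}, so ||T|| = 93. For any lambda with |lambda| < 93, set r = lambda/93 (|r| < 1); the vector x = (1, r, r^2, ...) is in l^2 and satisfies T x = 93(r, r^2, ...) = lambda x, so lambda is an eigenvalue. On the boundary |lambda| = 93 the geometric series diverges, so no l^2 eigenvector exists, but these lambda lie in the approximate point spectrum. Hence sigma(T) is the closed disk of radius 93 and sigma_p(T) is the open disk.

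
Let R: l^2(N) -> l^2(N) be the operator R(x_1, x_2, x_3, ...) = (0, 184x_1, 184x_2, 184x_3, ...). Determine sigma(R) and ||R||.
sigma(R) = closed disk {z in C : |z| ≤ 184}; ||R|| = 184

Note R = 184·U where U is the unit right shift (U x)_k = x_{k-1} (with x_0 := 0); so ||R|| = 184||U|| and sigma(R) = 184·sigma(U). ||R x||^2 = sum_{k≥1} |184x_k|^2 = 33856||x||^2, so ||R|| = 184 and sigma(R) ⊂ {|z| ≤ 184}. For any |lambda| < 184, the equation (R - lambda I) x = 0 forces x_1 = 0, then 184x_k = lambda x_{k+1} ⇒ x = 0, so R has no eigenvalues. But (R - lambda I) is not surjective for |lambda| < 184: solving (R - lambda I) x = e_1 would require x_n proportional to (lambda/184)^(-n), which is not in l^2. So every |lambda| < 184 lies in the residual spectrum. The boundary |lambda| = 184 is in the approximate point spectrum (the spectrum is closed). Hence sigma(R) is the closed disk of radius 184.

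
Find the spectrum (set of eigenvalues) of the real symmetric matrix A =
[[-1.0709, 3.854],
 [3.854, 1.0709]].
sigma(A) ≈ {-4, 4}

A is real symmetric, so its spectrum consists of real eigenvalues. Expanding the characteristic polynomial of the displayed matrix gives
  det(λ I - A) = p(λ) = λ^2 + (0)λ + (-16).
Solving p(λ) = 0 yields eigenvalues ≈ -4, 4. (A is shown rounded to 4 decimals, so these recover the underlying integer eigenvalues to within that precision.)
Verification: the trace of A = 0 equals the sum of eigenvalues 0, and det(A) ≈ -16.0001 matches the eigenvalue product -16.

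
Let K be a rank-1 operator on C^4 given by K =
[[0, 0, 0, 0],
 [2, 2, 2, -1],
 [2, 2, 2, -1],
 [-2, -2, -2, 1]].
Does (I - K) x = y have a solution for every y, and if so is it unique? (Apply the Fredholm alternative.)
(I - K) is invertible (det(I - K) = -4 ≠ 0), so for every y in C^4 the equation (I - K) x = y has a unique solution.

K has rank 1, so it is an outer product K = u v^T: every row of K is a multiple of one row vector. Reading off the entries, u = (0, -1, -1, 1) and v = (-2, -2, -2, 1) (row i of K equals u_i·v^T). A rank-one matrix u v^T satisfies K u = u (v·u) and kills the (3)-dimensional subspace v^⊥, so its characteristic polynomial is lambda^3 (lambda - v·u) with v·u = tr K = 5. Hence the eigenvalues of I - K are 1 (multiplicity 3) and 1 - (5) = -4, so det(I - K) = -4. (Direct check: I - K =
[[1, 0, 0, 0],
 [-2, -1, -2, 1],
 [-2, -2, -1, 1],
 [2, 2, 2, 0]]
has determinant -4.) The finite-dimensional Fredholm alternative says: either (I - K) is invertible, or ker(I - K) ≠ {0} and then range(I - K) = ker((I - K)^*)^⊥, with dim ker(I - K) = dim ker((I - K)^*). Since det(I - K) ≠ 0, 1 is not an eigenvalue of K and ker(I - K) = {0}, so we are in the first case: for every y there is a unique x = (I - K)^(-1) y. Explicitly, by the Sherman–Morrison formula, (I - u v^T)^(-1) = I + u v^T/(1 - v·u), i.e. (I - K)^(-1) = I + K/(-4).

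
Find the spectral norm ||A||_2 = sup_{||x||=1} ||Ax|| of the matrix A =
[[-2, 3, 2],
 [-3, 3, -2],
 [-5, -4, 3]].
||A||_2 ≈ 7.1127 (= sqrt(largest eigenvalue of A^T A))

||A||_2 = sigma_max(A) = sqrt(lambda_max(A^T A)). Form the symmetric matrix M = A^T A =
[[38, 5, -13],
 [5, 34, -12],
 [-13, -12, 17]].
Its characteristic polynomial (trace, sum of principal 2x2 minors, determinant of M give the coefficients) is
  p(λ) = det(λ I - M) = λ^3 - 89λ^2 + 2178λ - 11881.
No integer candidate from the rational root theorem (±divisors of 11881) is a root, so the roots are irrational. The cubic discriminant is Δ = 388191289 > 0, so there are three distinct real roots. p(7) = -653 and p(8) = 359 have opposite signs, so a root lies in (7, 8); Newton's method refines it to λ ≈ 7.63. p(30) = 359 and p(31) = -101 have opposite signs, so a root lies in (30, 31); Newton's method refines it to λ ≈ 30.7794. p(50) = -481 and p(51) = 359 have opposite signs, so a root lies in (50, 51); Newton's method refines it to λ ≈ 50.5906. Check (Vieta): the three roots sum to 89, matching tr M = 89.
So the eigenvalues of A^T A are ≈ 7.63, 30.7794, 50.5906 (all ≥ 0, as they must be for A^T A). The largest is λ_max ≈ 50.5906, hence ||A||_2 = sqrt(λ_max) ≈ 7.1127.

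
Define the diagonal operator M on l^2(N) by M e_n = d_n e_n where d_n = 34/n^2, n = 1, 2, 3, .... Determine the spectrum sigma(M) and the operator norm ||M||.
sigma(M) = {34/n^2 : n ≥ 1} ∪ {0}; ||M|| = 34

A bounded diagonal operator on l^2 with diagonal entries d_n has spectrum equal to the closure of {d_n : n ≥ 1}: every d_n is an eigenvalue (with eigenvector e_n), so {d_n} ⊂ sigma(M); the spectrum is closed, so its closure is too; and for lambda not in the closure, (M - lambda I) has bounded inverse (the diagonal entries 1/(d_n - lambda) are bounded). For our sequence d_n = 34/n^2, n = 1, 2, 3, ...:
  - {d_n} = {34/n^2 : n ≥ 1}; the only limit point is 0
  - closure = {34/n^2 : n ≥ 1} ∪ {0}
For the norm: a diagonal operator has ||M|| = sup_n |d_n|. Here d_n = 34/n^2 is positive and decreasing, so sup_n |d_n| = d_1 = 34. So ||M|| = 34.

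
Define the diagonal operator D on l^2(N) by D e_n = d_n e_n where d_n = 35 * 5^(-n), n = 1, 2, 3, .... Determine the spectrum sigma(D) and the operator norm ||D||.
sigma(D) = {35 * 5^(-n) : n ≥ 1} ∪ {0}; ||D|| = 7

A bounded diagonal operator on l^2 with diagonal entries d_n has spectrum equal to the closure of {d_n : n ≥ 1}: every d_n is an eigenvalue (with eigenvector e_n), so {d_n} ⊂ sigma(D); the spectrum is closed, so its closure is too; and for lambda not in the closure, (D - lambda I) has bounded inverse (the diagonal entries 1/(d_n - lambda) are bounded). For our sequence d_n = 35 * 5^(-n), n = 1, 2, 3, ...:
  - {d_n} = {35 * 5^(-n) : n ≥ 1}; the only limit point is 0
  - closure = {35 * 5^(-n) : n ≥ 1} ∪ {0}
For the norm: a diagonal operator has ||D|| = sup_n |d_n|. Here d_n = 35 * 5^(-n) is positive and decreasing, so sup_n |d_n| = d_1 = 35/5 = 7. So ||D|| = 7.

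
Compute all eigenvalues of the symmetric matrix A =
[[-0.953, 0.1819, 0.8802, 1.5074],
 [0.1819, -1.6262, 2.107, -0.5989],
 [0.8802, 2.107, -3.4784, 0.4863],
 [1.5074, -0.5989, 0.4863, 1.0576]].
sigma(A) ≈ {-5, -2, 0, 2}

A is real symmetric, so its spectrum consists of real eigenvalues. Expanding the characteristic polynomial of the displayed matrix gives
  det(λ I - A) = p(λ) = λ^4 + (5)λ^3 + (-4)λ^2 + (-20)λ + (0).
Solving p(λ) = 0 yields eigenvalues ≈ -5, -2, 0, 2. (A is shown rounded to 4 decimals, so these recover the underlying integer eigenvalues to within that precision.)
Verification: the trace of A = -5 equals the sum of eigenvalues -5, and det(A) ≈ -0.0010 matches the eigenvalue product 0.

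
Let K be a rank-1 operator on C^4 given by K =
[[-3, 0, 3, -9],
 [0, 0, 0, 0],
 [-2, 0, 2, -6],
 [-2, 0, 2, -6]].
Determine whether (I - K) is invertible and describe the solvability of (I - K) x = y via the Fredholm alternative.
(I - K) is invertible (det(I - K) = 8 ≠ 0), so for every y in C^4 the equation (I - K) x = y has a unique solution.

K has rank 1, so it is an outer product K = u v^T: every row of K is a multiple of one row vector. Reading off the entries, u = (-3, 0, -2, -2) and v = (1, 0, -1, 3) (row i of K equals u_i·v^T). A rank-one matrix u v^T satisfies K u = u (v·u) and kills the (3)-dimensional subspace v^⊥, so its characteristic polynomial is lambda^3 (lambda - v·u) with v·u = tr K = -7. Hence the eigenvalues of I - K are 1 (multiplicity 3) and 1 - (-7) = 8, so det(I - K) = 8. (Direct check: I - K =
[[4, 0, -3, 9],
 [0, 1, 0, 0],
 [2, 0, -1, 6],
 [2, 0, -2, 7]]
has determinant 8.) The finite-dimensional Fredholm alternative says: either (I - K) is invertible, or ker(I - K) ≠ {0} and then range(I - K) = ker((I - K)^*)^⊥, with dim ker(I - K) = dim ker((I - K)^*). Since det(I - K) ≠ 0, 1 is not an eigenvalue of K and ker(I - K) = {0}, so we are in the first case: for every y there is a unique x = (I - K)^(-1) y. Explicitly, by the Sherman–Morrison formula, (I - u v^T)^(-1) = I + u v^T/(1 - v·u), i.e. (I - K)^(-1) = I + K/(8).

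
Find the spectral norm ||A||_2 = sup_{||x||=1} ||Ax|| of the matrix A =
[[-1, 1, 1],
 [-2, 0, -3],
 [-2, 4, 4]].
||A||_2 ≈ 6.408 (= sqrt(largest eigenvalue of A^T A))

||A||_2 = sigma_max(A) = sqrt(lambda_max(A^T A)). Form the symmetric matrix M = A^T A =
[[9, -9, -3],
 [-9, 17, 17],
 [-3, 17, 26]].
Its characteristic polynomial (trace, sum of principal 2x2 minors, determinant of M give the coefficients) is
  p(λ) = det(λ I - M) = λ^3 - 52λ^2 + 450λ - 36.
No integer candidate from the rational root theorem (±divisors of 36) is a root, so the roots are irrational. The cubic discriminant is Δ = 177940656 > 0, so there are three distinct real roots. p(0) = -36 and p(1) = 363 have opposite signs, so a root lies in (0, 1); Newton's method refines it to λ ≈ 0.0808. p(10) = 264 and p(11) = -47 have opposite signs, so a root lies in (10, 11); Newton's method refines it to λ ≈ 10.8568. p(41) = -77 and p(42) = 1224 have opposite signs, so a root lies in (41, 42); Newton's method refines it to λ ≈ 41.0624. Check (Vieta): the three roots sum to 52, matching tr M = 52.
So the eigenvalues of A^T A are ≈ 0.0808, 10.8568, 41.0624 (all ≥ 0, as they must be for A^T A). The largest is λ_max ≈ 41.0624, hence ||A||_2 = sqrt(λ_max) ≈ 6.408.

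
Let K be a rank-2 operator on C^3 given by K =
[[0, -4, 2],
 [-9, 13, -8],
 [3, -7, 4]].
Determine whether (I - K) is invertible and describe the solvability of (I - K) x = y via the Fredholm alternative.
(I - K) is invertible (det(I - K) = -62 ≠ 0), so for every y in C^3 the equation (I - K) x = y has a unique solution.

K has rank 2 and factors as K = U V^T = u1 v1^T + u2 v2^T with u1 = (0, 3, -1), v1 = (-3, 3, -2), u2 = (2, -2, 2), v2 = (0, -2, 1) (multiplying out reproduces the displayed K). The nonzero eigenvalues of U V^T coincide with those of the 2 x 2 matrix G = V^T U = [[v1·u1, v1·u2], [v2·u1, v2·u2]] = [[11, -16], [-7, 6]], and by the Sylvester determinant identity det(I_3 - U V^T) = det(I_2 - V^T U) = det([[-10, 16], [7, -5]]) = (-10)(-5) - (16)(7) = -62. (Direct check: I - K =
[[1, 4, -2],
 [9, -12, 8],
 [-3, 7, -3]]
has determinant -62.) The finite-dimensional Fredholm alternative says: either (I - K) is invertible, or ker(I - K) ≠ {0} and then range(I - K) = ker((I - K)^*)^⊥, with dim ker(I - K) = dim ker((I - K)^*). Since det(I - K) ≠ 0, 1 is not an eigenvalue of K and ker(I - K) = {0}, so we are in the first case: for every y there is a unique x = (I - K)^(-1) y. (Explicitly, by the Woodbury identity, (I - U V^T)^(-1) = I + U (I_2 - G)^(-1) V^T.)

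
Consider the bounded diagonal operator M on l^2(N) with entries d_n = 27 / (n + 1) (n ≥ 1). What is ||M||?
||M|| = 27/2 (attained at n = 1)

For M diagonal, ||M|| = sup_n |d_n| = sup_n 27/(n + 1). This is positive and strictly decreasing in n, so the supremum is attained at n = 1: d_1 = 27/(1 + 1) = 27/2. Hence ||M|| = 27/2.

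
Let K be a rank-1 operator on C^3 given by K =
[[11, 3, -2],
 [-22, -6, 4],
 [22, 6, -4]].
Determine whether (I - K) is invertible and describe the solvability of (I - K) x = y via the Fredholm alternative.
(I - K) is singular (det(I - K) = 0, i.e. 1 ∈ sigma(K)). (I - K) x = y is solvable iff y ⊥ ker((I - K)^*) = span{(11, 3, -2)}, i.e. iff 11y_1 + 3y_2 - 2y_3 = 0. When solvable, the solutions are x = y + c·(1, -2, 2), c arbitrary (ker(I - K) = span{(1, -2, 2)}, dimension 1).

K has rank 1, so it is an outer product K = u v^T: every row of K is a multiple of one row vector. Reading off the entries, u = (1, -2, 2) and v = (11, 3, -2) (row i of K equals u_i·v^T). A rank-one matrix u v^T satisfies K u = u (v·u) and kills the (2)-dimensional subspace v^⊥, so its characteristic polynomial is lambda^2 (lambda - v·u) with v·u = tr K = 1. Hence the eigenvalues of I - K are 1 (multiplicity 2) and 1 - (1) = 0, so det(I - K) = 0. (Direct check: I - K =
[[-10, -3, 2],
 [22, 7, -4],
 [-22, -6, 5]]
has determinant 0.) So 1 is an eigenvalue of K and (I - K) is not invertible. The finite-dimensional Fredholm alternative says: either (I - K) is invertible, or ker(I - K) ≠ {0} and then range(I - K) = ker((I - K)^*)^⊥, with dim ker(I - K) = dim ker((I - K)^*). We are in the second case, so we need both kernels. Kernel of I - K: (I - K) u = u - u (v·u) = u - u = 0, so ker(I - K) = span{u} = span{(1, -2, 2)} (it is exactly 1-dimensional because rank(I - K) = 2). Kernel of the adjoint: K is real, so (I - K)^* = I - K^T = I - v u^T, and (I - v u^T) v = v - v (u·v) = 0; hence ker((I - K)^*) = span{v} = span{(11, 3, -2)}. Therefore (I - K) x = y is solvable iff <y, v> = 0, i.e. iff 11y_1 + 3y_2 - 2y_3 = 0. When this holds, K y = u (v·y) = 0, so (I - K) y = y and x = y is a particular solution; the full solution set is the line x = y + c·u = y + c·(1, -2, 2), c ∈ C.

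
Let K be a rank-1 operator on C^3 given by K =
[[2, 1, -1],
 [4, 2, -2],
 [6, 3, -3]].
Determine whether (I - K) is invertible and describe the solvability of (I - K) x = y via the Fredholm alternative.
(I - K) is singular (det(I - K) = 0, i.e. 1 ∈ sigma(K)). (I - K) x = y is solvable iff y ⊥ ker((I - K)^*) = span{(2, 1, -1)}, i.e. iff 2y_1 + y_2 - y_3 = 0. When solvable, the solutions are x = y + c·(1, 2, 3), c arbitrary (ker(I - K) = span{(1, 2, 3)}, dimension 1).

K has rank 1, so it is an outer product K = u v^T: every row of K is a multiple of one row vector. Reading off the entries, u = (1, 2, 3) and v = (2, 1, -1) (row i of K equals u_i·v^T). A rank-one matrix u v^T satisfies K u = u (v·u) and kills the (2)-dimensional subspace v^⊥, so its characteristic polynomial is lambda^2 (lambda - v·u) with v·u = tr K = 1. Hence the eigenvalues of I - K are 1 (multiplicity 2) and 1 - (1) = 0, so det(I - K) = 0. (Direct check: I - K =
[[-1, -1, 1],
 [-4, -1, 2],
 [-6, -3, 4]]
has determinant 0.) So 1 is an eigenvalue of K and (I - K) is not invertible. The finite-dimensional Fredholm alternative says: either (I - K) is invertible, or ker(I - K) ≠ {0} and then range(I - K) = ker((I - K)^*)^⊥, with dim ker(I - K) = dim ker((I - K)^*). We are in the second case, so we need both kernels. Kernel of I - K: (I - K) u = u - u (v·u) = u - u = 0, so ker(I - K) = span{u} = span{(1, 2, 3)} (it is exactly 1-dimensional because rank(I - K) = 2). Kernel of the adjoint: K is real, so (I - K)^* = I - K^T = I - v u^T, and (I - v u^T) v = v - v (u·v) = 0; hence ker((I - K)^*) = span{v} = span{(2, 1, -1)}. Therefore (I - K) x = y is solvable iff <y, v> = 0, i.e. iff 2y_1 + y_2 - y_3 = 0. When this holds, K y = u (v·y) = 0, so (I - K) y = y and x = y is a particular solution; the full solution set is the line x = y + c·u = y + c·(1, 2, 3), c ∈ C.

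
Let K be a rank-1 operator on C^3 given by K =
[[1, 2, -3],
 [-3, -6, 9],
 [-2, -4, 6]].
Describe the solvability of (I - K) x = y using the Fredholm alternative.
(I - K) is singular (det(I - K) = 0, i.e. 1 ∈ sigma(K)). (I - K) x = y is solvable iff y ⊥ ker((I - K)^*) = span{(1, 2, -3)}, i.e. iff y_1 + 2y_2 - 3y_3 = 0. When solvable, the solutions are x = y + c·(1, -3, -2), c arbitrary (ker(I - K) = span{(1, -3, -2)}, dimension 1).

K has rank 1, so it is an outer product K = u v^T: every row of K is a multiple of one row vector. Reading off the entries, u = (1, -3, -2) and v = (1, 2, -3) (row i of K equals u_i·v^T). A rank-one matrix u v^T satisfies K u = u (v·u) and kills the (2)-dimensional subspace v^⊥, so its characteristic polynomial is lambda^2 (lambda - v·u) with v·u = tr K = 1. Hence the eigenvalues of I - K are 1 (multiplicity 2) and 1 - (1) = 0, so det(I - K) = 0. (Direct check: I - K =
[[0, -2, 3],
 [3, 7, -9],
 [2, 4, -5]]
has determinant 0.) So 1 is an eigenvalue of K and (I - K) is not invertible. The finite-dimensional Fredholm alternative says: either (I - K) is invertible, or ker(I - K) ≠ {0} and then range(I - K) = ker((I - K)^*)^⊥, with dim ker(I - K) = dim ker((I - K)^*). We are in the second case, so we need both kernels. Kernel of I - K: (I - K) u = u - u (v·u) = u - u = 0, so ker(I - K) = span{u} = span{(1, -3, -2)} (it is exactly 1-dimensional because rank(I - K) = 2). Kernel of the adjoint: K is real, so (I - K)^* = I - K^T = I - v u^T, and (I - v u^T) v = v - v (u·v) = 0; hence ker((I - K)^*) = span{v} = span{(1, 2, -3)}. Therefore (I - K) x = y is solvable iff <y, v> = 0, i.e. iff y_1 + 2y_2 - 3y_3 = 0. When this holds, K y = u (v·y) = 0, so (I - K) y = y and x = y is a particular solution; the full solution set is the line x = y + c·u = y + c·(1, -3, -2), c ∈ C.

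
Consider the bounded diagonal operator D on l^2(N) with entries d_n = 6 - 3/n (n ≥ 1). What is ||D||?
||D|| = 6

For a diagonal operator on l^2 with entries d_n, ||D|| = sup_n |d_n|. Here d_1 = 3, d_2 = 9/2, ..., and d_n = 6 - 3/n increases monotonically toward 6. All terms lie in [3, 6), so |d_n| = d_n and the supremum is the limit 6, which is not attained by any individual d_n. Hence ||D|| = 6.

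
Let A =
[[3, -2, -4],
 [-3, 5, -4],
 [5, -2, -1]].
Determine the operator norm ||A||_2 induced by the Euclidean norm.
||A||_2 ≈ 8.3431 (= sqrt(largest eigenvalue of A^T A))

||A||_2 = sigma_max(A) = sqrt(lambda_max(A^T A)). Form the symmetric matrix M = A^T A =
[[43, -31, -5],
 [-31, 33, -10],
 [-5, -10, 33]].
Its characteristic polynomial (trace, sum of principal 2x2 minors, determinant of M give the coefficients) is
  p(λ) = det(λ I - M) = λ^3 - 109λ^2 + 2841λ - 6889.
No integer candidate from the rational root theorem (±divisors of 6889) is a root, so the roots are irrational. The cubic discriminant is Δ = 5605233824 > 0, so there are three distinct real roots. p(2) = -1635 and p(3) = 680 have opposite signs, so a root lies in (2, 3); Newton's method refines it to λ ≈ 2.697. p(36) = 779 and p(37) = -340 have opposite signs, so a root lies in (36, 37); Newton's method refines it to λ ≈ 36.696. p(69) = -1300 and p(70) = 881 have opposite signs, so a root lies in (69, 70); Newton's method refines it to λ ≈ 69.607. Check (Vieta): the three roots sum to 109, matching tr M = 109.
So the eigenvalues of A^T A are ≈ 2.697, 36.696, 69.607 (all ≥ 0, as they must be for A^T A). The largest is λ_max ≈ 69.607, hence ||A||_2 = sqrt(λ_max) ≈ 8.3431.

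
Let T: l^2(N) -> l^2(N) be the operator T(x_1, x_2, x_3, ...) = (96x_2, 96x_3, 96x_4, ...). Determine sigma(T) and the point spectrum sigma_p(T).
sigma(T) = closed disk {z in C : |z| ≤ 96}; sigma_p(T) = open disk {z in C : |z| < 96}

Note T = 96·V where V is the unit left shift (V x)_k = x_{k+1}; so sigma(T) = 96·sigma(V) and ||T|| = 96||V||. ||T x||^2 = 9216sum_{k≥2} |x_k|^2 ≤ 9216||x||^2, with equality on {x : x_1 = 0}, so ||T|| = 96. For any lambda with |lambda| < 96, set r = lambda/96 (|r| < 1); the vector x = (1, r, r^2, ...) is in l^2 and satisfies T x = 96(r, r^2, ...) = lambda x, so lambda is an eigenvalue. On the boundary |lambda| = 96 the geometric series diverges, so no l^2 eigenvector exists, but these lambda lie in the approximate point spectrum. Hence sigma(T) is the closed disk of radius 96 and sigma_p(T) is the open disk.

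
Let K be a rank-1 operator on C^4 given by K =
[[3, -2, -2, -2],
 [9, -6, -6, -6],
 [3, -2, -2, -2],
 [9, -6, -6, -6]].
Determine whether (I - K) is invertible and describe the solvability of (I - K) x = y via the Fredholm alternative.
(I - K) is invertible (det(I - K) = 12 ≠ 0), so for every y in C^4 the equation (I - K) x = y has a unique solution.

K has rank 1, so it is an outer product K = u v^T: every row of K is a multiple of one row vector. Reading off the entries, u = (-1, -3, -1, -3) and v = (-3, 2, 2, 2) (row i of K equals u_i·v^T). A rank-one matrix u v^T satisfies K u = u (v·u) and kills the (3)-dimensional subspace v^⊥, so its characteristic polynomial is lambda^3 (lambda - v·u) with v·u = tr K = -11. Hence the eigenvalues of I - K are 1 (multiplicity 3) and 1 - (-11) = 12, so det(I - K) = 12. (Direct check: I - K =
[[-2, 2, 2, 2],
 [-9, 7, 6, 6],
 [-3, 2, 3, 2],
 [-9, 6, 6, 7]]
has determinant 12.) The finite-dimensional Fredholm alternative says: either (I - K) is invertible, or ker(I - K) ≠ {0} and then range(I - K) = ker((I - K)^*)^⊥, with dim ker(I - K) = dim ker((I - K)^*). Since det(I - K) ≠ 0, 1 is not an eigenvalue of K and ker(I - K) = {0}, so we are in the first case: for every y there is a unique x = (I - K)^(-1) y. Explicitly, by the Sherman–Morrison formula, (I - u v^T)^(-1) = I + u v^T/(1 - v·u), i.e. (I - K)^(-1) = I + K/(12).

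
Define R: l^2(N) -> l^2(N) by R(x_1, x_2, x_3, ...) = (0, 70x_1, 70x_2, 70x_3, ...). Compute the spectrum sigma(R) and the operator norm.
sigma(R) = closed disk {z in C : |z| ≤ 70}; ||R|| = 70

Note R = 70·U where U is the unit right shift (U x)_k = x_{k-1} (with x_0 := 0); so ||R|| = 70||U|| and sigma(R) = 70·sigma(U). ||R x||^2 = sum_{k≥1} |70x_k|^2 = 4900||x||^2, so ||R|| = 70 and sigma(R) ⊂ {|z| ≤ 70}. For any |lambda| < 70, the equation (R - lambda I) x = 0 forces x_1 = 0, then 70x_k = lambda x_{k+1} ⇒ x = 0, so R has no eigenvalues. But (R - lambda I) is not surjective for |lambda| < 70: solving (R - lambda I) x = e_1 would require x_n proportional to (lambda/70)^(-n), which is not in l^2. So every |lambda| < 70 lies in the residual spectrum. The boundary |lambda| = 70 is in the approximate point spectrum (the spectrum is closed). Hence sigma(R) is the closed disk of radius 70.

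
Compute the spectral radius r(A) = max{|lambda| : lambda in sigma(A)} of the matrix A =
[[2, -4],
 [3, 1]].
r(A) = sqrt(14) ≈ 3.7417

The eigenvalues of A are the roots of its characteristic polynomial. With M = A (coefficients from the trace and determinant):
  p(λ) = det(λ I - M) = λ^2 - 3λ + 14.
For λ^2 - 3λ + 14 the discriminant is -47. It is negative, so the roots are the complex-conjugate pair λ = 3/2 ± (sqrt(47)/2) i ≈ 1.5 ± 3.4278i. For a conjugate pair the product of the roots equals the constant term, so |λ|^2 = 14 and |λ| = sqrt(14) ≈ 3.7417.
Thus the eigenvalues (to 4 decimals) are 1.5 ± 3.4278i (modulus 3.7417). The spectral radius is the largest modulus: r(A) = sqrt(14) ≈ 3.7417. (Cross-check: r(A) ≤ ||A||_2 ≈ 4.515; equality holds whenever A is normal, though it can also hold for some non-normal A.)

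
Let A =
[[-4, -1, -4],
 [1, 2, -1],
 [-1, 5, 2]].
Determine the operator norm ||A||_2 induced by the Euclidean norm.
||A||_2 ≈ 6.4556 (= sqrt(largest eigenvalue of A^T A))

||A||_2 = sigma_max(A) = sqrt(lambda_max(A^T A)). Form the symmetric matrix M = A^T A =
[[18, 1, 13],
 [1, 30, 12],
 [13, 12, 21]].
Its characteristic polynomial (trace, sum of principal 2x2 minors, determinant of M give the coefficients) is
  p(λ) = det(λ I - M) = λ^3 - 69λ^2 + 1234λ - 3969.
No integer candidate from the rational root theorem (±divisors of 3969) is a root, so the roots are irrational. The cubic discriminant is Δ = 175779401 > 0, so there are three distinct real roots. p(4) = -73 and p(5) = 601 have opposite signs, so a root lies in (4, 5); Newton's method refines it to λ ≈ 4.1008. p(23) = 79 and p(24) = -273 have opposite signs, so a root lies in (23, 24); Newton's method refines it to λ ≈ 23.2238. p(41) = -443 and p(42) = 231 have opposite signs, so a root lies in (41, 42); Newton's method refines it to λ ≈ 41.6754. Check (Vieta): the three roots sum to 69, matching tr M = 69.
So the eigenvalues of A^T A are ≈ 4.1008, 23.2238, 41.6754 (all ≥ 0, as they must be for A^T A). The largest is λ_max ≈ 41.6754, hence ||A||_2 = sqrt(λ_max) ≈ 6.4556.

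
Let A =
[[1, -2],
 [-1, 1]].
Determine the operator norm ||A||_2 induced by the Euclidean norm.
||A||_2 = sqrt((7 + sqrt(45))/2) ≈ 2.618 (= sqrt(largest eigenvalue of A^T A))

||A||_2 = sigma_max(A) = sqrt(lambda_max(A^T A)). Form the symmetric matrix M = A^T A =
[[2, -3],
 [-3, 5]].
Its characteristic polynomial (trace, determinant of M give the coefficients) is
  p(λ) = det(λ I - M) = λ^2 - 7λ + 1.
For λ^2 - 7λ + 1 the discriminant is 45. It is nonnegative but not a perfect square, so the roots are real and irrational: λ = (7 ± sqrt(45))/2 ≈ 6.8541, 0.1459.
So the eigenvalues of A^T A are ≈ 0.1459, 6.8541 (all ≥ 0, as they must be for A^T A). The largest is λ_max = (7 + sqrt(45))/2 ≈ 6.8541, hence ||A||_2 = sqrt(λ_max) = sqrt((7 + sqrt(45))/2) ≈ 2.618.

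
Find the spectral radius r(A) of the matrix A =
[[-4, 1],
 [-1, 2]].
r(A) = (2 + sqrt(32))/2 ≈ 3.8284

The eigenvalues of A are the roots of its characteristic polynomial. With M = A (coefficients from the trace and determinant):
  p(λ) = det(λ I - M) = λ^2 + 2λ - 7.
For λ^2 + 2λ - 7 the discriminant is 32. It is nonnegative but not a perfect square, so the roots are real and irrational: λ = (-2 ± sqrt(32))/2 ≈ 1.8284, -3.8284.
Thus the eigenvalues (to 4 decimals) are 1.8284 (modulus 1.8284); -3.8284 (modulus 3.8284). The spectral radius is the largest modulus: r(A) = (2 + sqrt(32))/2 ≈ 3.8284. (Cross-check: r(A) ≤ ||A||_2 ≈ 4.4142; equality holds whenever A is normal, though it can also hold for some non-normal A.)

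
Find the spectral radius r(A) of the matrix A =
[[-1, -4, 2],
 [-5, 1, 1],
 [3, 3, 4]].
r(A) ≈ 5.5625

The eigenvalues of A are the roots of its characteristic polynomial. With M = A (coefficients from the trace, the sum of principal 2x2 minors, and det A):
  p(λ) = det(λ I - M) = λ^3 - 4λ^2 - 30λ + 129.
No integer candidate from the rational root theorem (±divisors of 129) is a root, so the roots are irrational. The cubic discriminant is Δ = -15243 < 0, so there is one real root and a complex-conjugate pair. p(-6) = -51 and p(-5) = 54 have opposite signs, so a root lies in (-6, -5); Newton's method refines it to λ ≈ -5.5625. Dividing out (λ - (-5.5625)) leaves approximately λ^2 - 9.5625λ + 23.1911. For λ^2 - 9.5625λ + 23.1911 the discriminant is -1.3234. It is negative, so the remaining roots are the complex-conjugate pair λ ≈ 4.7812 ± 0.5752i. Their product equals the constant term, so |λ|^2 ≈ 23.1911 and |λ| ≈ 4.8157.
Thus the eigenvalues (to 4 decimals) are -5.5625 (modulus 5.5625); 4.7812 ± 0.5752i (modulus 4.8157). The spectral radius is the largest modulus: r(A) ≈ 5.5625. (Cross-check: r(A) ≤ ||A||_2 ≈ 6.4754; equality holds whenever A is normal, though it can also hold for some non-normal A.)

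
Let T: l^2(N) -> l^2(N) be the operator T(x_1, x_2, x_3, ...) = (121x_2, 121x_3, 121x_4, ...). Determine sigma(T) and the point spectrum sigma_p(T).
sigma(T) = closed disk {z in C : |z| ≤ 121}; sigma_p(T) = open disk {z in C : |z| < 121}

Note T = 121·V where V is the unit left shift (V x)_k = x_{k+1}; so sigma(T) = 121·sigma(V) and ||T|| = 121||V||. ||T x||^2 = 14641sum_{k≥2} |x_k|^2 ≤ 14641||x||^2, with equality on {x : x_1 = 0}, so ||T|| = 121. For any lambda with |lambda| < 121, set r = lambda/121 (|r| < 1); the vector x = (1, r, r^2, ...) is in l^2 and satisfies T x = 121(r, r^2, ...) = lambda x, so lambda is an eigenvalue. On the boundary |lambda| = 121 the geometric series diverges, so no l^2 eigenvector exists, but these lambda lie in the approximate point spectrum. Hence sigma(T) is the closed disk of radius 121 and sigma_p(T) is the open disk.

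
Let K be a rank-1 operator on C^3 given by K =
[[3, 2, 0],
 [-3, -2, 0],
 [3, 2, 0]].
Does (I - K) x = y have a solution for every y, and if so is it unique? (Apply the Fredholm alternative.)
(I - K) is singular (det(I - K) = 0, i.e. 1 ∈ sigma(K)). (I - K) x = y is solvable iff y ⊥ ker((I - K)^*) = span{(3, 2, 0)}, i.e. iff 3y_1 + 2y_2 = 0. When solvable, the solutions are x = y + c·(1, -1, 1), c arbitrary (ker(I - K) = span{(1, -1, 1)}, dimension 1).

K has rank 1, so it is an outer product K = u v^T: every row of K is a multiple of one row vector. Reading off the entries, u = (1, -1, 1) and v = (3, 2, 0) (row i of K equals u_i·v^T). A rank-one matrix u v^T satisfies K u = u (v·u) and kills the (2)-dimensional subspace v^⊥, so its characteristic polynomial is lambda^2 (lambda - v·u) with v·u = tr K = 1. Hence the eigenvalues of I - K are 1 (multiplicity 2) and 1 - (1) = 0, so det(I - K) = 0. (Direct check: I - K =
[[-2, -2, 0],
 [3, 3, 0],
 [-3, -2, 1]]
has determinant 0.) So 1 is an eigenvalue of K and (I - K) is not invertible. The finite-dimensional Fredholm alternative says: either (I - K) is invertible, or ker(I - K) ≠ {0} and then range(I - K) = ker((I - K)^*)^⊥, with dim ker(I - K) = dim ker((I - K)^*). We are in the second case, so we need both kernels. Kernel of I - K: (I - K) u = u - u (v·u) = u - u = 0, so ker(I - K) = span{u} = span{(1, -1, 1)} (it is exactly 1-dimensional because rank(I - K) = 2). Kernel of the adjoint: K is real, so (I - K)^* = I - K^T = I - v u^T, and (I - v u^T) v = v - v (u·v) = 0; hence ker((I - K)^*) = span{v} = span{(3, 2, 0)}. Therefore (I - K) x = y is solvable iff <y, v> = 0, i.e. iff 3y_1 + 2y_2 = 0. When this holds, K y = u (v·y) = 0, so (I - K) y = y and x = y is a particular solution; the full solution set is the line x = y + c·u = y + c·(1, -1, 1), c ∈ C.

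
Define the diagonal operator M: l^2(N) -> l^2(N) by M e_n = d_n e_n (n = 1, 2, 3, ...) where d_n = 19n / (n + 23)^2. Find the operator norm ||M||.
||M|| = 19/92 (attained at n = 23)

For M diagonal, ||M|| = sup_n |d_n|. Treat f(x) = 19x / (x + 23)^2 for real x > 0. By the quotient rule, f'(x) = 19(23 - x)/(x + 23)^3, which is positive for x < 23 and negative for x > 23. So f has a unique maximum at x = 23, and since 23 is a positive integer, the supremum over n ≥ 1 is attained at n = 23: d_23 = 19·23/(23 + 23)^2 = 19·23/2116 = 19/92. Hence ||M|| = 19/92.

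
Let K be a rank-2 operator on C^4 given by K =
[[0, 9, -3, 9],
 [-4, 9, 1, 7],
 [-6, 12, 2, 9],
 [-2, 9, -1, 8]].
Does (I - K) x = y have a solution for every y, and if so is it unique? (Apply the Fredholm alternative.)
(I - K) is invertible (det(I - K) = 58 ≠ 0), so for every y in C^4 the equation (I - K) x = y has a unique solution.

K has rank 2 and factors as K = U V^T = u1 v1^T + u2 v2^T with u1 = (0, 2, 3, 1), v1 = (-2, 3, 1, 2), u2 = (-3, -1, -1, -2), v2 = (0, -3, 1, -3) (multiplying out reproduces the displayed K). The nonzero eigenvalues of U V^T coincide with those of the 2 x 2 matrix G = V^T U = [[v1·u1, v1·u2], [v2·u1, v2·u2]] = [[11, -2], [-6, 8]], and by the Sylvester determinant identity det(I_4 - U V^T) = det(I_2 - V^T U) = det([[-10, 2], [6, -7]]) = (-10)(-7) - (2)(6) = 58. (Direct check: I - K =
[[1, -9, 3, -9],
 [4, -8, -1, -7],
 [6, -12, -1, -9],
 [2, -9, 1, -7]]
has determinant 58.) The finite-dimensional Fredholm alternative says: either (I - K) is invertible, or ker(I - K) ≠ {0} and then range(I - K) = ker((I - K)^*)^⊥, with dim ker(I - K) = dim ker((I - K)^*). Since det(I - K) ≠ 0, 1 is not an eigenvalue of K and ker(I - K) = {0}, so we are in the first case: for every y there is a unique x = (I - K)^(-1) y. (Explicitly, by the Woodbury identity, (I - U V^T)^(-1) = I + U (I_2 - G)^(-1) V^T.)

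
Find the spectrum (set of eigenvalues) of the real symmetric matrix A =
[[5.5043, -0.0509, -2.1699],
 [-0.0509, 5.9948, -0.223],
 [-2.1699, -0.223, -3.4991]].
sigma(A) ≈ {-4, 6} (6 with multiplicity 2)

A is real symmetric, so its spectrum consists of real eigenvalues. Expanding the characteristic polynomial of the displayed matrix gives
  det(λ I - A) = p(λ) = λ^3 + (-8)λ^2 + (-12)λ + (144).
Solving p(λ) = 0 yields eigenvalues ≈ -4, 6, 6. (A is shown rounded to 4 decimals, so these recover the underlying integer eigenvalues to within that precision.)
Verification: the trace of A = 8 equals the sum of eigenvalues 8, and det(A) ≈ -144.0007 matches the eigenvalue product -144.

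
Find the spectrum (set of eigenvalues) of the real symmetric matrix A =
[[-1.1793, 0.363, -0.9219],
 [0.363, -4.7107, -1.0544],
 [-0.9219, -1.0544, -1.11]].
sigma(A) ≈ {-5, -2, 0}

A is real symmetric, so its spectrum consists of real eigenvalues. Expanding the characteristic polynomial of the displayed matrix gives
  det(λ I - A) = p(λ) = λ^3 + (7)λ^2 + (10)λ + (0).
Solving p(λ) = 0 yields eigenvalues ≈ -5, -2, 0. (A is shown rounded to 4 decimals, so these recover the underlying integer eigenvalues to within that precision.)
Verification: the trace of A = -7 equals the sum of eigenvalues -7, and det(A) ≈ 0.0003 matches the eigenvalue product 0.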